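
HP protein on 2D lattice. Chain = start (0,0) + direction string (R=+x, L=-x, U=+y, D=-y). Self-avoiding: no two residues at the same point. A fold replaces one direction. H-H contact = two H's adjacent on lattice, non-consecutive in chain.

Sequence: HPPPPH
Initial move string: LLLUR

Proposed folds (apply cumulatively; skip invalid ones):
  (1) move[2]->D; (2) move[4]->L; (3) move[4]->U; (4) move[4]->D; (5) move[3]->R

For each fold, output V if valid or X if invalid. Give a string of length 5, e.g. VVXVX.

Answer: XVVXX

Derivation:
Initial: LLLUR -> [(0, 0), (-1, 0), (-2, 0), (-3, 0), (-3, 1), (-2, 1)]
Fold 1: move[2]->D => LLDUR INVALID (collision), skipped
Fold 2: move[4]->L => LLLUL VALID
Fold 3: move[4]->U => LLLUU VALID
Fold 4: move[4]->D => LLLUD INVALID (collision), skipped
Fold 5: move[3]->R => LLLRU INVALID (collision), skipped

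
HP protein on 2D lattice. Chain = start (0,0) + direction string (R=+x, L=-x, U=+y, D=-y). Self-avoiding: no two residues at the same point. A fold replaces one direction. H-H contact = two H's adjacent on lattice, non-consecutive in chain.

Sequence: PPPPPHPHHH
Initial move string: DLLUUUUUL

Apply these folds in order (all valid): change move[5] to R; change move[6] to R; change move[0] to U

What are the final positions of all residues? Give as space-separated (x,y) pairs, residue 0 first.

Answer: (0,0) (0,1) (-1,1) (-2,1) (-2,2) (-2,3) (-1,3) (0,3) (0,4) (-1,4)

Derivation:
Initial moves: DLLUUUUUL
Fold: move[5]->R => DLLUURUUL (positions: [(0, 0), (0, -1), (-1, -1), (-2, -1), (-2, 0), (-2, 1), (-1, 1), (-1, 2), (-1, 3), (-2, 3)])
Fold: move[6]->R => DLLUURRUL (positions: [(0, 0), (0, -1), (-1, -1), (-2, -1), (-2, 0), (-2, 1), (-1, 1), (0, 1), (0, 2), (-1, 2)])
Fold: move[0]->U => ULLUURRUL (positions: [(0, 0), (0, 1), (-1, 1), (-2, 1), (-2, 2), (-2, 3), (-1, 3), (0, 3), (0, 4), (-1, 4)])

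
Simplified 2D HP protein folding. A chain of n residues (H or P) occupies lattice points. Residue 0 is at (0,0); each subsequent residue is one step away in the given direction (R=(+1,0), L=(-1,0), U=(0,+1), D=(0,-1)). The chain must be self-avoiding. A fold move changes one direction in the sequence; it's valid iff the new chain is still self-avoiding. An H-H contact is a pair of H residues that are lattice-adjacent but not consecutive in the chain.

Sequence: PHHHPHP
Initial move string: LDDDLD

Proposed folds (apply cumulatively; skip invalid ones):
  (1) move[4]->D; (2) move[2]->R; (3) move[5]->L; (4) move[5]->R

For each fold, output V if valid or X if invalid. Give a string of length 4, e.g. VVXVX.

Answer: VVVV

Derivation:
Initial: LDDDLD -> [(0, 0), (-1, 0), (-1, -1), (-1, -2), (-1, -3), (-2, -3), (-2, -4)]
Fold 1: move[4]->D => LDDDDD VALID
Fold 2: move[2]->R => LDRDDD VALID
Fold 3: move[5]->L => LDRDDL VALID
Fold 4: move[5]->R => LDRDDR VALID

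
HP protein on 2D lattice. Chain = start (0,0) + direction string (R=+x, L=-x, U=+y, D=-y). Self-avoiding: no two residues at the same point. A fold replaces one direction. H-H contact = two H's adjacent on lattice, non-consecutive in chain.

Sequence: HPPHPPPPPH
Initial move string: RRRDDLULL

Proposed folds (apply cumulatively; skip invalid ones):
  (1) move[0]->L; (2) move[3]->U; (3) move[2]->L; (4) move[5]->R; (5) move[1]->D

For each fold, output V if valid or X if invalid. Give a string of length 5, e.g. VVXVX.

Initial: RRRDDLULL -> [(0, 0), (1, 0), (2, 0), (3, 0), (3, -1), (3, -2), (2, -2), (2, -1), (1, -1), (0, -1)]
Fold 1: move[0]->L => LRRDDLULL INVALID (collision), skipped
Fold 2: move[3]->U => RRRUDLULL INVALID (collision), skipped
Fold 3: move[2]->L => RRLDDLULL INVALID (collision), skipped
Fold 4: move[5]->R => RRRDDRULL INVALID (collision), skipped
Fold 5: move[1]->D => RDRDDLULL VALID

Answer: XXXXV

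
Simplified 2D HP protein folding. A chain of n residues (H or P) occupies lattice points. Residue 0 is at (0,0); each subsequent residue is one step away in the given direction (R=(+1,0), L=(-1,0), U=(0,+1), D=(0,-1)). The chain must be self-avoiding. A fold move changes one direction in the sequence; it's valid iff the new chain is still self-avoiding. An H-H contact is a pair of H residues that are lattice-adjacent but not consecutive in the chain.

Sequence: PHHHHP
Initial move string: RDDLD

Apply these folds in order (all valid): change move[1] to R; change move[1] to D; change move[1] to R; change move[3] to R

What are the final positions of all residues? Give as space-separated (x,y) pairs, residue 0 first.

Answer: (0,0) (1,0) (2,0) (2,-1) (3,-1) (3,-2)

Derivation:
Initial moves: RDDLD
Fold: move[1]->R => RRDLD (positions: [(0, 0), (1, 0), (2, 0), (2, -1), (1, -1), (1, -2)])
Fold: move[1]->D => RDDLD (positions: [(0, 0), (1, 0), (1, -1), (1, -2), (0, -2), (0, -3)])
Fold: move[1]->R => RRDLD (positions: [(0, 0), (1, 0), (2, 0), (2, -1), (1, -1), (1, -2)])
Fold: move[3]->R => RRDRD (positions: [(0, 0), (1, 0), (2, 0), (2, -1), (3, -1), (3, -2)])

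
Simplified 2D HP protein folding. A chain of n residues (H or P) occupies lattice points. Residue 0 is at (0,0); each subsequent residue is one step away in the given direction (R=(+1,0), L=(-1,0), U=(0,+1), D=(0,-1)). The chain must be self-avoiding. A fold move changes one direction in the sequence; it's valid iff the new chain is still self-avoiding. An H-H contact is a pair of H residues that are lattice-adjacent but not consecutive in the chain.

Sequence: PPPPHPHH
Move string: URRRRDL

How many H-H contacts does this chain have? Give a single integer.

Positions: [(0, 0), (0, 1), (1, 1), (2, 1), (3, 1), (4, 1), (4, 0), (3, 0)]
H-H contact: residue 4 @(3,1) - residue 7 @(3, 0)

Answer: 1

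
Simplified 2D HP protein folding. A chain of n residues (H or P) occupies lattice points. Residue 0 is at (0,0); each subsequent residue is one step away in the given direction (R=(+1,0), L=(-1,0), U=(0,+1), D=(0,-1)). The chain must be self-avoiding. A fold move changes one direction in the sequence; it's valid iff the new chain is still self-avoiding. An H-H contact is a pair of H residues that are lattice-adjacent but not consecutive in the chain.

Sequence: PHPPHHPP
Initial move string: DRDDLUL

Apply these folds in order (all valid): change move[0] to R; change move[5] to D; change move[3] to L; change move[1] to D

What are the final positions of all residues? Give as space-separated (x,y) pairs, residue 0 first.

Initial moves: DRDDLUL
Fold: move[0]->R => RRDDLUL (positions: [(0, 0), (1, 0), (2, 0), (2, -1), (2, -2), (1, -2), (1, -1), (0, -1)])
Fold: move[5]->D => RRDDLDL (positions: [(0, 0), (1, 0), (2, 0), (2, -1), (2, -2), (1, -2), (1, -3), (0, -3)])
Fold: move[3]->L => RRDLLDL (positions: [(0, 0), (1, 0), (2, 0), (2, -1), (1, -1), (0, -1), (0, -2), (-1, -2)])
Fold: move[1]->D => RDDLLDL (positions: [(0, 0), (1, 0), (1, -1), (1, -2), (0, -2), (-1, -2), (-1, -3), (-2, -3)])

Answer: (0,0) (1,0) (1,-1) (1,-2) (0,-2) (-1,-2) (-1,-3) (-2,-3)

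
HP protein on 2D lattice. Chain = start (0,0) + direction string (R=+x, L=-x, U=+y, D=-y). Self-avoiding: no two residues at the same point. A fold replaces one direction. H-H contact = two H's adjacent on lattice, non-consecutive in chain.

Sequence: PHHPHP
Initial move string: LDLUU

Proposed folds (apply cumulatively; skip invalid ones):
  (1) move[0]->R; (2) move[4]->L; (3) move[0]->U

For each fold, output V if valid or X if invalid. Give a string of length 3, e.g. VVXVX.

Initial: LDLUU -> [(0, 0), (-1, 0), (-1, -1), (-2, -1), (-2, 0), (-2, 1)]
Fold 1: move[0]->R => RDLUU INVALID (collision), skipped
Fold 2: move[4]->L => LDLUL VALID
Fold 3: move[0]->U => UDLUL INVALID (collision), skipped

Answer: XVX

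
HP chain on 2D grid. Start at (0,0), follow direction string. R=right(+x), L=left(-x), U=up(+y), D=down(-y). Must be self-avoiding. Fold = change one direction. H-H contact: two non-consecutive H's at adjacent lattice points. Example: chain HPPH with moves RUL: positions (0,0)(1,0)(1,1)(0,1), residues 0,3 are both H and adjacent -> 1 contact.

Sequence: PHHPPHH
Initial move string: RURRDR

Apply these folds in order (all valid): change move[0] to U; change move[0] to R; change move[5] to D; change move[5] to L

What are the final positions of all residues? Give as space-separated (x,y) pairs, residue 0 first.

Initial moves: RURRDR
Fold: move[0]->U => UURRDR (positions: [(0, 0), (0, 1), (0, 2), (1, 2), (2, 2), (2, 1), (3, 1)])
Fold: move[0]->R => RURRDR (positions: [(0, 0), (1, 0), (1, 1), (2, 1), (3, 1), (3, 0), (4, 0)])
Fold: move[5]->D => RURRDD (positions: [(0, 0), (1, 0), (1, 1), (2, 1), (3, 1), (3, 0), (3, -1)])
Fold: move[5]->L => RURRDL (positions: [(0, 0), (1, 0), (1, 1), (2, 1), (3, 1), (3, 0), (2, 0)])

Answer: (0,0) (1,0) (1,1) (2,1) (3,1) (3,0) (2,0)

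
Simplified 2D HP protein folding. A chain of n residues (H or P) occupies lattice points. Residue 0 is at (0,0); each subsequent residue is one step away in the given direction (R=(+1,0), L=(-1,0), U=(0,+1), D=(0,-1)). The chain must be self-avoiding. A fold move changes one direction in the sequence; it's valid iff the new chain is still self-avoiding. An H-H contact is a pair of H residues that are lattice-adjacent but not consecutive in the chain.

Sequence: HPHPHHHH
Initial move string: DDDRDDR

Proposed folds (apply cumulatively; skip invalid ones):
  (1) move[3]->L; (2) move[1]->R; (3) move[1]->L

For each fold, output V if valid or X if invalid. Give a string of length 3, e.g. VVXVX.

Answer: VVV

Derivation:
Initial: DDDRDDR -> [(0, 0), (0, -1), (0, -2), (0, -3), (1, -3), (1, -4), (1, -5), (2, -5)]
Fold 1: move[3]->L => DDDLDDR VALID
Fold 2: move[1]->R => DRDLDDR VALID
Fold 3: move[1]->L => DLDLDDR VALID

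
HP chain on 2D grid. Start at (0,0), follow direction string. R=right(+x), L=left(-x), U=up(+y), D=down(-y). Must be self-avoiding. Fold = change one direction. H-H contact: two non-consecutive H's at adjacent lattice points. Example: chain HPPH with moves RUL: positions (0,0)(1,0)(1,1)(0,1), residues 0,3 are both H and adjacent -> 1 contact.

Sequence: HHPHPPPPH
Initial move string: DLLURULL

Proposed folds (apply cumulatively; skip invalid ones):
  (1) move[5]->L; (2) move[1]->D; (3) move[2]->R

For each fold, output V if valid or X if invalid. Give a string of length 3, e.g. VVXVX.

Initial: DLLURULL -> [(0, 0), (0, -1), (-1, -1), (-2, -1), (-2, 0), (-1, 0), (-1, 1), (-2, 1), (-3, 1)]
Fold 1: move[5]->L => DLLURLLL INVALID (collision), skipped
Fold 2: move[1]->D => DDLURULL INVALID (collision), skipped
Fold 3: move[2]->R => DLRURULL INVALID (collision), skipped

Answer: XXX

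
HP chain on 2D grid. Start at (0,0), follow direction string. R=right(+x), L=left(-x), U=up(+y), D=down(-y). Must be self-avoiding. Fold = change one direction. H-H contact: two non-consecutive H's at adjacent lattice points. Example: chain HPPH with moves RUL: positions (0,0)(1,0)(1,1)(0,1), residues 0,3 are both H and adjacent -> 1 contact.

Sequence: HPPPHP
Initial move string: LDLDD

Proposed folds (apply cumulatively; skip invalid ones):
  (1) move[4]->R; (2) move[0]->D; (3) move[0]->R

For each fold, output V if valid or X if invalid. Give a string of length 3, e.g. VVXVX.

Answer: VVV

Derivation:
Initial: LDLDD -> [(0, 0), (-1, 0), (-1, -1), (-2, -1), (-2, -2), (-2, -3)]
Fold 1: move[4]->R => LDLDR VALID
Fold 2: move[0]->D => DDLDR VALID
Fold 3: move[0]->R => RDLDR VALID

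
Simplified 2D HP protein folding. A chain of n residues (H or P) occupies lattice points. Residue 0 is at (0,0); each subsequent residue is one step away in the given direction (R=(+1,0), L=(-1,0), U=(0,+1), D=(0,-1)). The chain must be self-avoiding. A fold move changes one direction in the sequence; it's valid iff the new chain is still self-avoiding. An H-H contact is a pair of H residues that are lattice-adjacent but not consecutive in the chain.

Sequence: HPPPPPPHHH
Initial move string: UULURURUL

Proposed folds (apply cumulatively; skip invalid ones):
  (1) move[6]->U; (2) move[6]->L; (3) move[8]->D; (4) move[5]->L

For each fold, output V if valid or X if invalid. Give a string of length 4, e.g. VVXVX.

Answer: VVXX

Derivation:
Initial: UULURURUL -> [(0, 0), (0, 1), (0, 2), (-1, 2), (-1, 3), (0, 3), (0, 4), (1, 4), (1, 5), (0, 5)]
Fold 1: move[6]->U => UULURUUUL VALID
Fold 2: move[6]->L => UULURULUL VALID
Fold 3: move[8]->D => UULURULUD INVALID (collision), skipped
Fold 4: move[5]->L => UULURLLUL INVALID (collision), skipped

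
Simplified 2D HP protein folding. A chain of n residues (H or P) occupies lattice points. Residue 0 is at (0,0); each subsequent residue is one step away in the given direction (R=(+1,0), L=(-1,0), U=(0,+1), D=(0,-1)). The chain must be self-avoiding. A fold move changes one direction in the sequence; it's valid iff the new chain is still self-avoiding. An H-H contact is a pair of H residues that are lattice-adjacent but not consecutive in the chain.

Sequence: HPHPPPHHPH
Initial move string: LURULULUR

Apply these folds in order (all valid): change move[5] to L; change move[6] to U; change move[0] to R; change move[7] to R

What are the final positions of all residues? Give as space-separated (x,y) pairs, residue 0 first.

Answer: (0,0) (1,0) (1,1) (2,1) (2,2) (1,2) (0,2) (0,3) (1,3) (2,3)

Derivation:
Initial moves: LURULULUR
Fold: move[5]->L => LURULLLUR (positions: [(0, 0), (-1, 0), (-1, 1), (0, 1), (0, 2), (-1, 2), (-2, 2), (-3, 2), (-3, 3), (-2, 3)])
Fold: move[6]->U => LURULLUUR (positions: [(0, 0), (-1, 0), (-1, 1), (0, 1), (0, 2), (-1, 2), (-2, 2), (-2, 3), (-2, 4), (-1, 4)])
Fold: move[0]->R => RURULLUUR (positions: [(0, 0), (1, 0), (1, 1), (2, 1), (2, 2), (1, 2), (0, 2), (0, 3), (0, 4), (1, 4)])
Fold: move[7]->R => RURULLURR (positions: [(0, 0), (1, 0), (1, 1), (2, 1), (2, 2), (1, 2), (0, 2), (0, 3), (1, 3), (2, 3)])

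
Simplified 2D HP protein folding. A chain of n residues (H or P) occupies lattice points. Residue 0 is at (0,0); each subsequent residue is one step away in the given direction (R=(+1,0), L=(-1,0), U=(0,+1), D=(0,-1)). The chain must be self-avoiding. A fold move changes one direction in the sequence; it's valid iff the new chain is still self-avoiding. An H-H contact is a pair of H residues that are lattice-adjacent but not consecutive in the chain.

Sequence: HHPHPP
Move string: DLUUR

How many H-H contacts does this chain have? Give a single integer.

Positions: [(0, 0), (0, -1), (-1, -1), (-1, 0), (-1, 1), (0, 1)]
H-H contact: residue 0 @(0,0) - residue 3 @(-1, 0)

Answer: 1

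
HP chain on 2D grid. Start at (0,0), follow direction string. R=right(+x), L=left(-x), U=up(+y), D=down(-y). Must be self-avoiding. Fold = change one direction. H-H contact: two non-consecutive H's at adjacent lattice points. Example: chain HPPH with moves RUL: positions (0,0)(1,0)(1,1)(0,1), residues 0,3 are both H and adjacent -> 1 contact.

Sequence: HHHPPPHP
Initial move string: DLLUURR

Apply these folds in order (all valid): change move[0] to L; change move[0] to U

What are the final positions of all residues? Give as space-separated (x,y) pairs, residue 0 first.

Answer: (0,0) (0,1) (-1,1) (-2,1) (-2,2) (-2,3) (-1,3) (0,3)

Derivation:
Initial moves: DLLUURR
Fold: move[0]->L => LLLUURR (positions: [(0, 0), (-1, 0), (-2, 0), (-3, 0), (-3, 1), (-3, 2), (-2, 2), (-1, 2)])
Fold: move[0]->U => ULLUURR (positions: [(0, 0), (0, 1), (-1, 1), (-2, 1), (-2, 2), (-2, 3), (-1, 3), (0, 3)])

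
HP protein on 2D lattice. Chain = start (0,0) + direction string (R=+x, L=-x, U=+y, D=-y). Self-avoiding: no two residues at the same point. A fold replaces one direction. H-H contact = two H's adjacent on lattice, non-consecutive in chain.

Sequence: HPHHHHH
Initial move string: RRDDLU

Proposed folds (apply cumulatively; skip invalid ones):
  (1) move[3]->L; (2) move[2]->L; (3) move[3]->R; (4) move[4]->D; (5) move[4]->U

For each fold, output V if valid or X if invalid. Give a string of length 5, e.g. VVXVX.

Answer: XXXXX

Derivation:
Initial: RRDDLU -> [(0, 0), (1, 0), (2, 0), (2, -1), (2, -2), (1, -2), (1, -1)]
Fold 1: move[3]->L => RRDLLU INVALID (collision), skipped
Fold 2: move[2]->L => RRLDLU INVALID (collision), skipped
Fold 3: move[3]->R => RRDRLU INVALID (collision), skipped
Fold 4: move[4]->D => RRDDDU INVALID (collision), skipped
Fold 5: move[4]->U => RRDDUU INVALID (collision), skipped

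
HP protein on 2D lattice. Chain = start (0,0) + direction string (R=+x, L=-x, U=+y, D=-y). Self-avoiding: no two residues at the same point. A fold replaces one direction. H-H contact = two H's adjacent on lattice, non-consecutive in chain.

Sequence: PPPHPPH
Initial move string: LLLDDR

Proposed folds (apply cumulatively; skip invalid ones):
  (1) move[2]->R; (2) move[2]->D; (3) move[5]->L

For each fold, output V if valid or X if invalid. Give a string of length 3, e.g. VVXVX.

Initial: LLLDDR -> [(0, 0), (-1, 0), (-2, 0), (-3, 0), (-3, -1), (-3, -2), (-2, -2)]
Fold 1: move[2]->R => LLRDDR INVALID (collision), skipped
Fold 2: move[2]->D => LLDDDR VALID
Fold 3: move[5]->L => LLDDDL VALID

Answer: XVV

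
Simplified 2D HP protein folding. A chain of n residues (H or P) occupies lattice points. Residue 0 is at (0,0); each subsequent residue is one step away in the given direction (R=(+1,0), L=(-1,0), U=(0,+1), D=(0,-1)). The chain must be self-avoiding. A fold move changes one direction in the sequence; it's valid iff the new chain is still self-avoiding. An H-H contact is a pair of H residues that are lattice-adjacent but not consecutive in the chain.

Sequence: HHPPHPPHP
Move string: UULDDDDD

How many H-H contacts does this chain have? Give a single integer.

Answer: 1

Derivation:
Positions: [(0, 0), (0, 1), (0, 2), (-1, 2), (-1, 1), (-1, 0), (-1, -1), (-1, -2), (-1, -3)]
H-H contact: residue 1 @(0,1) - residue 4 @(-1, 1)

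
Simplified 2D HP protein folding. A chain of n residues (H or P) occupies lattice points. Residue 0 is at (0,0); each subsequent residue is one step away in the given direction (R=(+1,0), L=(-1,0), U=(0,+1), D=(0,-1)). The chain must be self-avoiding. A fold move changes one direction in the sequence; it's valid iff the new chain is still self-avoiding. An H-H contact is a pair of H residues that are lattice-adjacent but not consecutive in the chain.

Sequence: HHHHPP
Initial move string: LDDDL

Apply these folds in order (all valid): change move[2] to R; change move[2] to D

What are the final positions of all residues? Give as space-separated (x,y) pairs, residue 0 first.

Answer: (0,0) (-1,0) (-1,-1) (-1,-2) (-1,-3) (-2,-3)

Derivation:
Initial moves: LDDDL
Fold: move[2]->R => LDRDL (positions: [(0, 0), (-1, 0), (-1, -1), (0, -1), (0, -2), (-1, -2)])
Fold: move[2]->D => LDDDL (positions: [(0, 0), (-1, 0), (-1, -1), (-1, -2), (-1, -3), (-2, -3)])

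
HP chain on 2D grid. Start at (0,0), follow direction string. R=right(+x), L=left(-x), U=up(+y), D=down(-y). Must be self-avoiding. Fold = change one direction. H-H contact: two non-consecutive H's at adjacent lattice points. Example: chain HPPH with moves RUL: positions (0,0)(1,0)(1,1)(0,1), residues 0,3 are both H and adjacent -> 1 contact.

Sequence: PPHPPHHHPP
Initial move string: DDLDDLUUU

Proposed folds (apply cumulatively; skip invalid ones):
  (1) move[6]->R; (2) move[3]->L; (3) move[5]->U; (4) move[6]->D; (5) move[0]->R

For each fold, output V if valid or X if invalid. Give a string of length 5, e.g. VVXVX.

Initial: DDLDDLUUU -> [(0, 0), (0, -1), (0, -2), (-1, -2), (-1, -3), (-1, -4), (-2, -4), (-2, -3), (-2, -2), (-2, -1)]
Fold 1: move[6]->R => DDLDDLRUU INVALID (collision), skipped
Fold 2: move[3]->L => DDLLDLUUU VALID
Fold 3: move[5]->U => DDLLDUUUU INVALID (collision), skipped
Fold 4: move[6]->D => DDLLDLDUU INVALID (collision), skipped
Fold 5: move[0]->R => RDLLDLUUU VALID

Answer: XVXXV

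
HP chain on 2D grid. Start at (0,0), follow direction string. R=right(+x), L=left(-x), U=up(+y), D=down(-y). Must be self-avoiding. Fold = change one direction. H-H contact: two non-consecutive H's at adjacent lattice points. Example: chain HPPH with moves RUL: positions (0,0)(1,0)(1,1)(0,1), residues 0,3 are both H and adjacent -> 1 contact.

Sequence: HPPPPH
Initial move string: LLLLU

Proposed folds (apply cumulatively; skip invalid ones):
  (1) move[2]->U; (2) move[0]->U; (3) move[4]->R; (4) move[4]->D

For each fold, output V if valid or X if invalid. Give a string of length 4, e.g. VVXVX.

Answer: VVXV

Derivation:
Initial: LLLLU -> [(0, 0), (-1, 0), (-2, 0), (-3, 0), (-4, 0), (-4, 1)]
Fold 1: move[2]->U => LLULU VALID
Fold 2: move[0]->U => ULULU VALID
Fold 3: move[4]->R => ULULR INVALID (collision), skipped
Fold 4: move[4]->D => ULULD VALID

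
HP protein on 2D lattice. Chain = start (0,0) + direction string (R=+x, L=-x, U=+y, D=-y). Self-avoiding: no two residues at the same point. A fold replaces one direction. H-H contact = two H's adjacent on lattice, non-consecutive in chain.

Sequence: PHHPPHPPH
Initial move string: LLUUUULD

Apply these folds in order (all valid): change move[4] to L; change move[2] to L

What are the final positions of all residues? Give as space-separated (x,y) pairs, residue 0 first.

Initial moves: LLUUUULD
Fold: move[4]->L => LLUULULD (positions: [(0, 0), (-1, 0), (-2, 0), (-2, 1), (-2, 2), (-3, 2), (-3, 3), (-4, 3), (-4, 2)])
Fold: move[2]->L => LLLULULD (positions: [(0, 0), (-1, 0), (-2, 0), (-3, 0), (-3, 1), (-4, 1), (-4, 2), (-5, 2), (-5, 1)])

Answer: (0,0) (-1,0) (-2,0) (-3,0) (-3,1) (-4,1) (-4,2) (-5,2) (-5,1)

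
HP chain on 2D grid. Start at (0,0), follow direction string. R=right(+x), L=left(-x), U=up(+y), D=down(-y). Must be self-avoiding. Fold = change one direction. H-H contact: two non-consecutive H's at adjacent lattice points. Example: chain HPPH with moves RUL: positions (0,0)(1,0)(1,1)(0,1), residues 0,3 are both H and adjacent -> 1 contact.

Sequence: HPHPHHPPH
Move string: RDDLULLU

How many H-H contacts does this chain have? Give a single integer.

Positions: [(0, 0), (1, 0), (1, -1), (1, -2), (0, -2), (0, -1), (-1, -1), (-2, -1), (-2, 0)]
H-H contact: residue 0 @(0,0) - residue 5 @(0, -1)
H-H contact: residue 2 @(1,-1) - residue 5 @(0, -1)

Answer: 2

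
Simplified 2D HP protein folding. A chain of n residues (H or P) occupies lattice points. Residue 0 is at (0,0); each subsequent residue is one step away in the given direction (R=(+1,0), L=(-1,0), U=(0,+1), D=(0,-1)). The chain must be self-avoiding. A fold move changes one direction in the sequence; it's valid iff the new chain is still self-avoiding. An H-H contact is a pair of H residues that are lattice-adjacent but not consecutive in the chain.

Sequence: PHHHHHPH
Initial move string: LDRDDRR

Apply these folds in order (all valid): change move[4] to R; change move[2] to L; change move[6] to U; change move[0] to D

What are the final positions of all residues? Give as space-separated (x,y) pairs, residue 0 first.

Initial moves: LDRDDRR
Fold: move[4]->R => LDRDRRR (positions: [(0, 0), (-1, 0), (-1, -1), (0, -1), (0, -2), (1, -2), (2, -2), (3, -2)])
Fold: move[2]->L => LDLDRRR (positions: [(0, 0), (-1, 0), (-1, -1), (-2, -1), (-2, -2), (-1, -2), (0, -2), (1, -2)])
Fold: move[6]->U => LDLDRRU (positions: [(0, 0), (-1, 0), (-1, -1), (-2, -1), (-2, -2), (-1, -2), (0, -2), (0, -1)])
Fold: move[0]->D => DDLDRRU (positions: [(0, 0), (0, -1), (0, -2), (-1, -2), (-1, -3), (0, -3), (1, -3), (1, -2)])

Answer: (0,0) (0,-1) (0,-2) (-1,-2) (-1,-3) (0,-3) (1,-3) (1,-2)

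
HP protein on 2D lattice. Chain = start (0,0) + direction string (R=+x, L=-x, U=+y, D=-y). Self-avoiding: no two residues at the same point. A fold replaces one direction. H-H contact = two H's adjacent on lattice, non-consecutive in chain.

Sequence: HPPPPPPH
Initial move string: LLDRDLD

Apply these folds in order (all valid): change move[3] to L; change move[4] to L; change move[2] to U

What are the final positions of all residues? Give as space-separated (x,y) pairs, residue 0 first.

Initial moves: LLDRDLD
Fold: move[3]->L => LLDLDLD (positions: [(0, 0), (-1, 0), (-2, 0), (-2, -1), (-3, -1), (-3, -2), (-4, -2), (-4, -3)])
Fold: move[4]->L => LLDLLLD (positions: [(0, 0), (-1, 0), (-2, 0), (-2, -1), (-3, -1), (-4, -1), (-5, -1), (-5, -2)])
Fold: move[2]->U => LLULLLD (positions: [(0, 0), (-1, 0), (-2, 0), (-2, 1), (-3, 1), (-4, 1), (-5, 1), (-5, 0)])

Answer: (0,0) (-1,0) (-2,0) (-2,1) (-3,1) (-4,1) (-5,1) (-5,0)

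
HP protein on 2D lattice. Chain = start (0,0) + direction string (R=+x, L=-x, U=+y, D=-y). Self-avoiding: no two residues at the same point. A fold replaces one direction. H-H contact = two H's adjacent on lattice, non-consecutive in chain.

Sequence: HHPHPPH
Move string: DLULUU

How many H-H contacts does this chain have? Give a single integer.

Positions: [(0, 0), (0, -1), (-1, -1), (-1, 0), (-2, 0), (-2, 1), (-2, 2)]
H-H contact: residue 0 @(0,0) - residue 3 @(-1, 0)

Answer: 1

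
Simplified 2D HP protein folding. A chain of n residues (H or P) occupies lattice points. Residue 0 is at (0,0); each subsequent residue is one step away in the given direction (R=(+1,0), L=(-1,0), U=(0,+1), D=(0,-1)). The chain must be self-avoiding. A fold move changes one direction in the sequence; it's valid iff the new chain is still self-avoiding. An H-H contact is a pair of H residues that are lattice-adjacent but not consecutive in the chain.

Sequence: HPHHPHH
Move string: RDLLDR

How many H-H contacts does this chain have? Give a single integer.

Answer: 2

Derivation:
Positions: [(0, 0), (1, 0), (1, -1), (0, -1), (-1, -1), (-1, -2), (0, -2)]
H-H contact: residue 0 @(0,0) - residue 3 @(0, -1)
H-H contact: residue 3 @(0,-1) - residue 6 @(0, -2)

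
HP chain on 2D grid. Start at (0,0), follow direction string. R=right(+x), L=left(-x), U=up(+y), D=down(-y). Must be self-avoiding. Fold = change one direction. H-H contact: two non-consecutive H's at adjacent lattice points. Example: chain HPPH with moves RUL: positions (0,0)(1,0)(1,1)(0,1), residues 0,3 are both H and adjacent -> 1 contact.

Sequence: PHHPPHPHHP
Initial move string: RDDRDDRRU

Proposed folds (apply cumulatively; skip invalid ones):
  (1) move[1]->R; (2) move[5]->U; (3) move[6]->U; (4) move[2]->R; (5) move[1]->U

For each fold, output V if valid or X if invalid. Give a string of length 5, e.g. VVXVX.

Answer: VXXVV

Derivation:
Initial: RDDRDDRRU -> [(0, 0), (1, 0), (1, -1), (1, -2), (2, -2), (2, -3), (2, -4), (3, -4), (4, -4), (4, -3)]
Fold 1: move[1]->R => RRDRDDRRU VALID
Fold 2: move[5]->U => RRDRDURRU INVALID (collision), skipped
Fold 3: move[6]->U => RRDRDDURU INVALID (collision), skipped
Fold 4: move[2]->R => RRRRDDRRU VALID
Fold 5: move[1]->U => RURRDDRRU VALID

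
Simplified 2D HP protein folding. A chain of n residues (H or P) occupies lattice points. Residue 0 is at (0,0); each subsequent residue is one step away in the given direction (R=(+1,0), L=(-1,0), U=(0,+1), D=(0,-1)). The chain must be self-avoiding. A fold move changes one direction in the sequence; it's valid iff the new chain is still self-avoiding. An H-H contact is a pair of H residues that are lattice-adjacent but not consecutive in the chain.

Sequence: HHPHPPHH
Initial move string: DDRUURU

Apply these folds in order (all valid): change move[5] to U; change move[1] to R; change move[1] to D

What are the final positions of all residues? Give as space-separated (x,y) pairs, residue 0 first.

Answer: (0,0) (0,-1) (0,-2) (1,-2) (1,-1) (1,0) (1,1) (1,2)

Derivation:
Initial moves: DDRUURU
Fold: move[5]->U => DDRUUUU (positions: [(0, 0), (0, -1), (0, -2), (1, -2), (1, -1), (1, 0), (1, 1), (1, 2)])
Fold: move[1]->R => DRRUUUU (positions: [(0, 0), (0, -1), (1, -1), (2, -1), (2, 0), (2, 1), (2, 2), (2, 3)])
Fold: move[1]->D => DDRUUUU (positions: [(0, 0), (0, -1), (0, -2), (1, -2), (1, -1), (1, 0), (1, 1), (1, 2)])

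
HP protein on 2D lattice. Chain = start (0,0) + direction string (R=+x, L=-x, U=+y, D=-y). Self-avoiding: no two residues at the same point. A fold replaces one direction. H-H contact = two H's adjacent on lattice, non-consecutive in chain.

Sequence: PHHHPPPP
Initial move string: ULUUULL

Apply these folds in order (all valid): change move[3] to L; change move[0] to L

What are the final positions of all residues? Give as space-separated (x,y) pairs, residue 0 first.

Initial moves: ULUUULL
Fold: move[3]->L => ULULULL (positions: [(0, 0), (0, 1), (-1, 1), (-1, 2), (-2, 2), (-2, 3), (-3, 3), (-4, 3)])
Fold: move[0]->L => LLULULL (positions: [(0, 0), (-1, 0), (-2, 0), (-2, 1), (-3, 1), (-3, 2), (-4, 2), (-5, 2)])

Answer: (0,0) (-1,0) (-2,0) (-2,1) (-3,1) (-3,2) (-4,2) (-5,2)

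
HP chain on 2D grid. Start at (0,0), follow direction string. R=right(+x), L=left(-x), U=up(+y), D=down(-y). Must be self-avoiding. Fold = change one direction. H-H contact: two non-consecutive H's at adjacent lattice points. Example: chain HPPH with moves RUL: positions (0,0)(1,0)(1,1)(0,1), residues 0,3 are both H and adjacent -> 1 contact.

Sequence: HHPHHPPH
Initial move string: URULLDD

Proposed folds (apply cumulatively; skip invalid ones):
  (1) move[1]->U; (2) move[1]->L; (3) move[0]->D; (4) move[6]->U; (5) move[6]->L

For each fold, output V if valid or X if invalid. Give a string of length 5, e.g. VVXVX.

Answer: VVVXV

Derivation:
Initial: URULLDD -> [(0, 0), (0, 1), (1, 1), (1, 2), (0, 2), (-1, 2), (-1, 1), (-1, 0)]
Fold 1: move[1]->U => UUULLDD VALID
Fold 2: move[1]->L => ULULLDD VALID
Fold 3: move[0]->D => DLULLDD VALID
Fold 4: move[6]->U => DLULLDU INVALID (collision), skipped
Fold 5: move[6]->L => DLULLDL VALID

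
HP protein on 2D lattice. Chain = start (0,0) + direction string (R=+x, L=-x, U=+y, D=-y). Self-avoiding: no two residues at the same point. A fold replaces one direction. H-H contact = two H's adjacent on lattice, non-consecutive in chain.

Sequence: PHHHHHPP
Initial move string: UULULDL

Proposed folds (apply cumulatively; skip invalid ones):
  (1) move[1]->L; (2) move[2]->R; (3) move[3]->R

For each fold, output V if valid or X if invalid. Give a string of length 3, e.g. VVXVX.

Answer: VXX

Derivation:
Initial: UULULDL -> [(0, 0), (0, 1), (0, 2), (-1, 2), (-1, 3), (-2, 3), (-2, 2), (-3, 2)]
Fold 1: move[1]->L => ULLULDL VALID
Fold 2: move[2]->R => ULRULDL INVALID (collision), skipped
Fold 3: move[3]->R => ULLRLDL INVALID (collision), skipped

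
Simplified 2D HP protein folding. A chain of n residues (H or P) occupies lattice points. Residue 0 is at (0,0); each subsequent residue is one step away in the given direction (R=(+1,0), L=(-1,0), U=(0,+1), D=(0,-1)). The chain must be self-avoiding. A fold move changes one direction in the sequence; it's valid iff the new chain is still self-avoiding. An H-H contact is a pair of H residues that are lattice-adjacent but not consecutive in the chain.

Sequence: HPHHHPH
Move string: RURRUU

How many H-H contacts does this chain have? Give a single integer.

Answer: 0

Derivation:
Positions: [(0, 0), (1, 0), (1, 1), (2, 1), (3, 1), (3, 2), (3, 3)]
No H-H contacts found.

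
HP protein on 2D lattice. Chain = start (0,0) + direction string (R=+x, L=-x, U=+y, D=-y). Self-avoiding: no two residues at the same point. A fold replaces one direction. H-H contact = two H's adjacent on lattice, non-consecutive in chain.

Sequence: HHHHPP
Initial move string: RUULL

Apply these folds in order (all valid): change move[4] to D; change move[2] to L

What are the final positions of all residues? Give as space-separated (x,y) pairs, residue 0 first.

Answer: (0,0) (1,0) (1,1) (0,1) (-1,1) (-1,0)

Derivation:
Initial moves: RUULL
Fold: move[4]->D => RUULD (positions: [(0, 0), (1, 0), (1, 1), (1, 2), (0, 2), (0, 1)])
Fold: move[2]->L => RULLD (positions: [(0, 0), (1, 0), (1, 1), (0, 1), (-1, 1), (-1, 0)])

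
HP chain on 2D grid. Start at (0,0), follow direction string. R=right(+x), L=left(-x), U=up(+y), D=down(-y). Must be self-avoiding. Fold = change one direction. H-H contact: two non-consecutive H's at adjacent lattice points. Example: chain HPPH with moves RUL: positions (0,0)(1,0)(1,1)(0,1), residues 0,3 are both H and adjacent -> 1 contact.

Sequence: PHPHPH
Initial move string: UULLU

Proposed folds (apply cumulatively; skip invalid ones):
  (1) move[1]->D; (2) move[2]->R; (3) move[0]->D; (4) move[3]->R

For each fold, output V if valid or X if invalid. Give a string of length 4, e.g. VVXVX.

Initial: UULLU -> [(0, 0), (0, 1), (0, 2), (-1, 2), (-2, 2), (-2, 3)]
Fold 1: move[1]->D => UDLLU INVALID (collision), skipped
Fold 2: move[2]->R => UURLU INVALID (collision), skipped
Fold 3: move[0]->D => DULLU INVALID (collision), skipped
Fold 4: move[3]->R => UULRU INVALID (collision), skipped

Answer: XXXX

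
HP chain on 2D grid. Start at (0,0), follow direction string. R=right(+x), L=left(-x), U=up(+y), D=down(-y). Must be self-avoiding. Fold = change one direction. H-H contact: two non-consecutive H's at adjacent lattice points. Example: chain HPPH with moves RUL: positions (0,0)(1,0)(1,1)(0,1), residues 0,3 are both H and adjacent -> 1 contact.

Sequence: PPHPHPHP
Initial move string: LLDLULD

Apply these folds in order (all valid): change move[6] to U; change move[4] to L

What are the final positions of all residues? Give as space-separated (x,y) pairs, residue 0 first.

Answer: (0,0) (-1,0) (-2,0) (-2,-1) (-3,-1) (-4,-1) (-5,-1) (-5,0)

Derivation:
Initial moves: LLDLULD
Fold: move[6]->U => LLDLULU (positions: [(0, 0), (-1, 0), (-2, 0), (-2, -1), (-3, -1), (-3, 0), (-4, 0), (-4, 1)])
Fold: move[4]->L => LLDLLLU (positions: [(0, 0), (-1, 0), (-2, 0), (-2, -1), (-3, -1), (-4, -1), (-5, -1), (-5, 0)])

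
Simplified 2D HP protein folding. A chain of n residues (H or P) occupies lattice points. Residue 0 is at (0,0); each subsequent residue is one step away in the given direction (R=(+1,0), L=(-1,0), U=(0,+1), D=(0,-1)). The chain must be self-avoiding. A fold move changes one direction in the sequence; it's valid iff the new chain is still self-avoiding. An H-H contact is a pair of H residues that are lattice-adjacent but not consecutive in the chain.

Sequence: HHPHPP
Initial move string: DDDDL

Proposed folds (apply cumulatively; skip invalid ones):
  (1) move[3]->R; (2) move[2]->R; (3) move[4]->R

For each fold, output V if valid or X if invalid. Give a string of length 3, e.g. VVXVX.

Answer: XVV

Derivation:
Initial: DDDDL -> [(0, 0), (0, -1), (0, -2), (0, -3), (0, -4), (-1, -4)]
Fold 1: move[3]->R => DDDRL INVALID (collision), skipped
Fold 2: move[2]->R => DDRDL VALID
Fold 3: move[4]->R => DDRDR VALID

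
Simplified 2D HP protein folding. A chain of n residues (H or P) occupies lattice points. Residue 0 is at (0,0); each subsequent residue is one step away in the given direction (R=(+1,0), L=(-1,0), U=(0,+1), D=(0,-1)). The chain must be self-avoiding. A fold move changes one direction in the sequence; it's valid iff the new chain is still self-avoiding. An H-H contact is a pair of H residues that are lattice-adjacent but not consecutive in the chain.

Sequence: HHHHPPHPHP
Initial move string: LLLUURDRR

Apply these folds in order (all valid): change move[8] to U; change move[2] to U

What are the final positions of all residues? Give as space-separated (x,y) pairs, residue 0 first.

Answer: (0,0) (-1,0) (-2,0) (-2,1) (-2,2) (-2,3) (-1,3) (-1,2) (0,2) (0,3)

Derivation:
Initial moves: LLLUURDRR
Fold: move[8]->U => LLLUURDRU (positions: [(0, 0), (-1, 0), (-2, 0), (-3, 0), (-3, 1), (-3, 2), (-2, 2), (-2, 1), (-1, 1), (-1, 2)])
Fold: move[2]->U => LLUUURDRU (positions: [(0, 0), (-1, 0), (-2, 0), (-2, 1), (-2, 2), (-2, 3), (-1, 3), (-1, 2), (0, 2), (0, 3)])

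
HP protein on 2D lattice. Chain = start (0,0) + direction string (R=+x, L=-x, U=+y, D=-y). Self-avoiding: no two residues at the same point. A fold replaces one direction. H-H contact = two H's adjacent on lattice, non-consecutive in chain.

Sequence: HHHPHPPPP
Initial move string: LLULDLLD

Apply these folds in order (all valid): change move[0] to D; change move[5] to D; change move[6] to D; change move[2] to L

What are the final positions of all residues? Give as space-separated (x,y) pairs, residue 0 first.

Answer: (0,0) (0,-1) (-1,-1) (-2,-1) (-3,-1) (-3,-2) (-3,-3) (-3,-4) (-3,-5)

Derivation:
Initial moves: LLULDLLD
Fold: move[0]->D => DLULDLLD (positions: [(0, 0), (0, -1), (-1, -1), (-1, 0), (-2, 0), (-2, -1), (-3, -1), (-4, -1), (-4, -2)])
Fold: move[5]->D => DLULDDLD (positions: [(0, 0), (0, -1), (-1, -1), (-1, 0), (-2, 0), (-2, -1), (-2, -2), (-3, -2), (-3, -3)])
Fold: move[6]->D => DLULDDDD (positions: [(0, 0), (0, -1), (-1, -1), (-1, 0), (-2, 0), (-2, -1), (-2, -2), (-2, -3), (-2, -4)])
Fold: move[2]->L => DLLLDDDD (positions: [(0, 0), (0, -1), (-1, -1), (-2, -1), (-3, -1), (-3, -2), (-3, -3), (-3, -4), (-3, -5)])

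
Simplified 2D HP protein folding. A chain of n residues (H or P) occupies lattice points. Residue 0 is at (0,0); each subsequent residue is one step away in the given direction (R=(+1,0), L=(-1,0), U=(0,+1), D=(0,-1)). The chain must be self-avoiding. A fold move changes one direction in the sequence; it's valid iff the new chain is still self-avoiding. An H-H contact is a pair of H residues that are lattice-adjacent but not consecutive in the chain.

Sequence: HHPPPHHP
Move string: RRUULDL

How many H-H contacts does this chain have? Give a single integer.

Answer: 1

Derivation:
Positions: [(0, 0), (1, 0), (2, 0), (2, 1), (2, 2), (1, 2), (1, 1), (0, 1)]
H-H contact: residue 1 @(1,0) - residue 6 @(1, 1)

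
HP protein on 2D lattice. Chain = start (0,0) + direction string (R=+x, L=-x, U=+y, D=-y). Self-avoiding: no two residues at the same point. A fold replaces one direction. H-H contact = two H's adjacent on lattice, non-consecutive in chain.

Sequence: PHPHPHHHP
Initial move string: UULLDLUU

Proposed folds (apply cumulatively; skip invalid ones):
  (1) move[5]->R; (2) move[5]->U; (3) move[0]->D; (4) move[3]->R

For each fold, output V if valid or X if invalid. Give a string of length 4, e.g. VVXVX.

Initial: UULLDLUU -> [(0, 0), (0, 1), (0, 2), (-1, 2), (-2, 2), (-2, 1), (-3, 1), (-3, 2), (-3, 3)]
Fold 1: move[5]->R => UULLDRUU INVALID (collision), skipped
Fold 2: move[5]->U => UULLDUUU INVALID (collision), skipped
Fold 3: move[0]->D => DULLDLUU INVALID (collision), skipped
Fold 4: move[3]->R => UULRDLUU INVALID (collision), skipped

Answer: XXXX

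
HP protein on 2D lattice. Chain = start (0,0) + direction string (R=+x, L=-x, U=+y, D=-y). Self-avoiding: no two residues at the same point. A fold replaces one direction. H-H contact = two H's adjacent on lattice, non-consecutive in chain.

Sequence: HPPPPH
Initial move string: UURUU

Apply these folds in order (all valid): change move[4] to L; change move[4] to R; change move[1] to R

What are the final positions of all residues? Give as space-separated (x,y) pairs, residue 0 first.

Answer: (0,0) (0,1) (1,1) (2,1) (2,2) (3,2)

Derivation:
Initial moves: UURUU
Fold: move[4]->L => UURUL (positions: [(0, 0), (0, 1), (0, 2), (1, 2), (1, 3), (0, 3)])
Fold: move[4]->R => UURUR (positions: [(0, 0), (0, 1), (0, 2), (1, 2), (1, 3), (2, 3)])
Fold: move[1]->R => URRUR (positions: [(0, 0), (0, 1), (1, 1), (2, 1), (2, 2), (3, 2)])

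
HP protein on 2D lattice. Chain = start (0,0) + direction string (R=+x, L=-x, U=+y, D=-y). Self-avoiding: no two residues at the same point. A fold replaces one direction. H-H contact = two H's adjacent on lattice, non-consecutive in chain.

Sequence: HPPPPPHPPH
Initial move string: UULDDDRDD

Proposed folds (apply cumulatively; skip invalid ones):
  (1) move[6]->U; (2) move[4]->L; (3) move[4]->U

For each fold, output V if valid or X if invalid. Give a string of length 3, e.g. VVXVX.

Answer: XVX

Derivation:
Initial: UULDDDRDD -> [(0, 0), (0, 1), (0, 2), (-1, 2), (-1, 1), (-1, 0), (-1, -1), (0, -1), (0, -2), (0, -3)]
Fold 1: move[6]->U => UULDDDUDD INVALID (collision), skipped
Fold 2: move[4]->L => UULDLDRDD VALID
Fold 3: move[4]->U => UULDUDRDD INVALID (collision), skipped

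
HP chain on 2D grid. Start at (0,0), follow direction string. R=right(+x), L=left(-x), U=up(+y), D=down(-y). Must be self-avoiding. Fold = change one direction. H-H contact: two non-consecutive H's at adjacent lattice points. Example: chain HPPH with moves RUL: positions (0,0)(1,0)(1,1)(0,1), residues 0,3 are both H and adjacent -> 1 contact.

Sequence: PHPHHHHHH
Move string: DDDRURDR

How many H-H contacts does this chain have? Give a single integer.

Answer: 1

Derivation:
Positions: [(0, 0), (0, -1), (0, -2), (0, -3), (1, -3), (1, -2), (2, -2), (2, -3), (3, -3)]
H-H contact: residue 4 @(1,-3) - residue 7 @(2, -3)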